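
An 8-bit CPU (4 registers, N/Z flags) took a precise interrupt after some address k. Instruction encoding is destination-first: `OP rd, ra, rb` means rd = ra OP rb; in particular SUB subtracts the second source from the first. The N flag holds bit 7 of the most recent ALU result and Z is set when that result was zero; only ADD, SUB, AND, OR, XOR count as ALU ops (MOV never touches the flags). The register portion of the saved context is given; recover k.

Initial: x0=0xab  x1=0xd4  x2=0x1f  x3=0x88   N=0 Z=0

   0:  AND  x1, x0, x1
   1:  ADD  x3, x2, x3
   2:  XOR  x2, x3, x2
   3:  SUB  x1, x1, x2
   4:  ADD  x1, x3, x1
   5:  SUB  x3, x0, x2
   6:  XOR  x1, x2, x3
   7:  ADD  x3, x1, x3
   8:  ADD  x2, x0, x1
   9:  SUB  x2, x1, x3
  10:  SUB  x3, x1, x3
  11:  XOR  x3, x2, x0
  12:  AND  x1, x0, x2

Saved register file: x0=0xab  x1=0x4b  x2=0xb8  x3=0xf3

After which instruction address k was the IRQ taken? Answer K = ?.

K = 6

after  0: x0=0xab x1=0x80 x2=0x1f x3=0x88  N=1 Z=0
after  1: x0=0xab x1=0x80 x2=0x1f x3=0xa7  N=1 Z=0
after  2: x0=0xab x1=0x80 x2=0xb8 x3=0xa7  N=1 Z=0
after  3: x0=0xab x1=0xc8 x2=0xb8 x3=0xa7  N=1 Z=0
after  4: x0=0xab x1=0x6f x2=0xb8 x3=0xa7  N=0 Z=0
after  5: x0=0xab x1=0x6f x2=0xb8 x3=0xf3  N=1 Z=0
after  6: x0=0xab x1=0x4b x2=0xb8 x3=0xf3  N=0 Z=0
-- IRQ taken; context saved, return-PC = 7 --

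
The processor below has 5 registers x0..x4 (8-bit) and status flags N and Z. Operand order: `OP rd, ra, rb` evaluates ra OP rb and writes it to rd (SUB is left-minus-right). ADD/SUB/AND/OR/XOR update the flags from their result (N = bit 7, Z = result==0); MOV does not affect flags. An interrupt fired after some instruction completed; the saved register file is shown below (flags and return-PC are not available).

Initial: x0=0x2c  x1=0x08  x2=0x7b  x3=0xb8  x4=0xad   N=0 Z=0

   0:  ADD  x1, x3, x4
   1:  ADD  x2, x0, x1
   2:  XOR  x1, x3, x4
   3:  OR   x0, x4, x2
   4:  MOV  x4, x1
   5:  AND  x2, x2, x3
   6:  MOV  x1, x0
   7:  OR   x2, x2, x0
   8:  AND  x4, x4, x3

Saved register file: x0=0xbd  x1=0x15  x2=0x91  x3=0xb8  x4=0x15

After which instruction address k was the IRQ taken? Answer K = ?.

after  0: x0=0x2c x1=0x65 x2=0x7b x3=0xb8 x4=0xad  N=0 Z=0
after  1: x0=0x2c x1=0x65 x2=0x91 x3=0xb8 x4=0xad  N=1 Z=0
after  2: x0=0x2c x1=0x15 x2=0x91 x3=0xb8 x4=0xad  N=0 Z=0
after  3: x0=0xbd x1=0x15 x2=0x91 x3=0xb8 x4=0xad  N=1 Z=0
after  4: x0=0xbd x1=0x15 x2=0x91 x3=0xb8 x4=0x15  N=1 Z=0
-- IRQ taken; context saved, return-PC = 5 --

K = 4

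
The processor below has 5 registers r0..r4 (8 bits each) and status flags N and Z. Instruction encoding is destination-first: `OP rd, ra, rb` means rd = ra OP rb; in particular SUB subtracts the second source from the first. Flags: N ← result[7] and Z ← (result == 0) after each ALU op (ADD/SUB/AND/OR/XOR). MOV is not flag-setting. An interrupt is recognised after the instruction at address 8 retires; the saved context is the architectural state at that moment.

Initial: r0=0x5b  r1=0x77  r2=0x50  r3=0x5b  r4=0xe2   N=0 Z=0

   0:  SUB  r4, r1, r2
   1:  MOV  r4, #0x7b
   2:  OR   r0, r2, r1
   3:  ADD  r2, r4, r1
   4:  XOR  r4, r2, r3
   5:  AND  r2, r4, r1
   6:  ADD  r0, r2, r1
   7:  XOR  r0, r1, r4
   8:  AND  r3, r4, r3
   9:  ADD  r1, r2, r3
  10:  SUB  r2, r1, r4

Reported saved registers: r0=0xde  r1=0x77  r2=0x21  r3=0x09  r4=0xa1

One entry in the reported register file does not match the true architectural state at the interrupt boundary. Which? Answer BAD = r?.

after  0: r0=0x5b r1=0x77 r2=0x50 r3=0x5b r4=0x27  N=0 Z=0
after  1: r0=0x5b r1=0x77 r2=0x50 r3=0x5b r4=0x7b  N=0 Z=0
after  2: r0=0x77 r1=0x77 r2=0x50 r3=0x5b r4=0x7b  N=0 Z=0
after  3: r0=0x77 r1=0x77 r2=0xf2 r3=0x5b r4=0x7b  N=1 Z=0
after  4: r0=0x77 r1=0x77 r2=0xf2 r3=0x5b r4=0xa9  N=1 Z=0
after  5: r0=0x77 r1=0x77 r2=0x21 r3=0x5b r4=0xa9  N=0 Z=0
after  6: r0=0x98 r1=0x77 r2=0x21 r3=0x5b r4=0xa9  N=1 Z=0
after  7: r0=0xde r1=0x77 r2=0x21 r3=0x5b r4=0xa9  N=1 Z=0
after  8: r0=0xde r1=0x77 r2=0x21 r3=0x09 r4=0xa9  N=0 Z=0
-- IRQ taken; context saved, return-PC = 9 --
mismatch: r4: reported 0xa1 vs actual 0xa9

BAD = r4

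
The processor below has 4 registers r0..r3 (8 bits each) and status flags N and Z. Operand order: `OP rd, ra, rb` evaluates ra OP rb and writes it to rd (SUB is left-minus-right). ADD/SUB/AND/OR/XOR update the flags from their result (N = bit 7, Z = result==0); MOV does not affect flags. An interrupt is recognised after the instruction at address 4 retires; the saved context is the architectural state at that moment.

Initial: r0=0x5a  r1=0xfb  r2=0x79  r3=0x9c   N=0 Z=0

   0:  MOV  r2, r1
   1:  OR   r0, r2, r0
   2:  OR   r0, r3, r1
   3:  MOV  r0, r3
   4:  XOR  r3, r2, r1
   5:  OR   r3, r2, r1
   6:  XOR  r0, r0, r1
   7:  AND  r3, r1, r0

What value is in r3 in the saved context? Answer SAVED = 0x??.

SAVED = 0x00

after  0: r0=0x5a r1=0xfb r2=0xfb r3=0x9c  N=0 Z=0
after  1: r0=0xfb r1=0xfb r2=0xfb r3=0x9c  N=1 Z=0
after  2: r0=0xff r1=0xfb r2=0xfb r3=0x9c  N=1 Z=0
after  3: r0=0x9c r1=0xfb r2=0xfb r3=0x9c  N=1 Z=0
after  4: r0=0x9c r1=0xfb r2=0xfb r3=0x00  N=0 Z=1
-- IRQ taken; context saved, return-PC = 5 --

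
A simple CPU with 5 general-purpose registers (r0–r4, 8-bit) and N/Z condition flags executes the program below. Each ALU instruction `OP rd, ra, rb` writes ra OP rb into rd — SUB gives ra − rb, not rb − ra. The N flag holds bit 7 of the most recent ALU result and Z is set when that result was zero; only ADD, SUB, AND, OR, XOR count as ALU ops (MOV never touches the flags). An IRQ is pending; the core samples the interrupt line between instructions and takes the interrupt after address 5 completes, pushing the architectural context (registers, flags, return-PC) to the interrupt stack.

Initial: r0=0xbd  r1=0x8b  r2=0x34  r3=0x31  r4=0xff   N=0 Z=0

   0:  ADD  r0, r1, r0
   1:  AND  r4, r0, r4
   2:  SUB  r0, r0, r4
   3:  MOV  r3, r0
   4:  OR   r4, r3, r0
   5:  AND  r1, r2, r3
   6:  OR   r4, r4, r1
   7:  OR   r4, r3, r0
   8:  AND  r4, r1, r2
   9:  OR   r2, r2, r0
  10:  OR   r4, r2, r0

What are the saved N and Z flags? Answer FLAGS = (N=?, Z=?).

after  0: r0=0x48 r1=0x8b r2=0x34 r3=0x31 r4=0xff  N=0 Z=0
after  1: r0=0x48 r1=0x8b r2=0x34 r3=0x31 r4=0x48  N=0 Z=0
after  2: r0=0x00 r1=0x8b r2=0x34 r3=0x31 r4=0x48  N=0 Z=1
after  3: r0=0x00 r1=0x8b r2=0x34 r3=0x00 r4=0x48  N=0 Z=1
after  4: r0=0x00 r1=0x8b r2=0x34 r3=0x00 r4=0x00  N=0 Z=1
after  5: r0=0x00 r1=0x00 r2=0x34 r3=0x00 r4=0x00  N=0 Z=1
-- IRQ taken; context saved, return-PC = 6 --

FLAGS = (N=0, Z=1)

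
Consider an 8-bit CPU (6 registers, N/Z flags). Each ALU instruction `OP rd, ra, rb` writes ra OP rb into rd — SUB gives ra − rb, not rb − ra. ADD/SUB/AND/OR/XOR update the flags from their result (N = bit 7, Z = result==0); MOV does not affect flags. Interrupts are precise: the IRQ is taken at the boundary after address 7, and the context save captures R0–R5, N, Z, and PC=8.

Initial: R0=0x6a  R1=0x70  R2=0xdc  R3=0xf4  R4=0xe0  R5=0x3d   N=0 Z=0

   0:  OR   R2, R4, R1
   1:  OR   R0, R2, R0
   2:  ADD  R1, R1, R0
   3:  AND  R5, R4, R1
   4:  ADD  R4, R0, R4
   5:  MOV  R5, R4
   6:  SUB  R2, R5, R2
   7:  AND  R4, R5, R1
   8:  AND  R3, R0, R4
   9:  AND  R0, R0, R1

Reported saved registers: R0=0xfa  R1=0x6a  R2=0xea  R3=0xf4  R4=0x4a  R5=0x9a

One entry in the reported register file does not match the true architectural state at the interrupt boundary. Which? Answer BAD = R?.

BAD = R5

after  0: R0=0x6a R1=0x70 R2=0xf0 R3=0xf4 R4=0xe0 R5=0x3d  N=1 Z=0
after  1: R0=0xfa R1=0x70 R2=0xf0 R3=0xf4 R4=0xe0 R5=0x3d  N=1 Z=0
after  2: R0=0xfa R1=0x6a R2=0xf0 R3=0xf4 R4=0xe0 R5=0x3d  N=0 Z=0
after  3: R0=0xfa R1=0x6a R2=0xf0 R3=0xf4 R4=0xe0 R5=0x60  N=0 Z=0
after  4: R0=0xfa R1=0x6a R2=0xf0 R3=0xf4 R4=0xda R5=0x60  N=1 Z=0
after  5: R0=0xfa R1=0x6a R2=0xf0 R3=0xf4 R4=0xda R5=0xda  N=1 Z=0
after  6: R0=0xfa R1=0x6a R2=0xea R3=0xf4 R4=0xda R5=0xda  N=1 Z=0
after  7: R0=0xfa R1=0x6a R2=0xea R3=0xf4 R4=0x4a R5=0xda  N=0 Z=0
-- IRQ taken; context saved, return-PC = 8 --
mismatch: R5: reported 0x9a vs actual 0xda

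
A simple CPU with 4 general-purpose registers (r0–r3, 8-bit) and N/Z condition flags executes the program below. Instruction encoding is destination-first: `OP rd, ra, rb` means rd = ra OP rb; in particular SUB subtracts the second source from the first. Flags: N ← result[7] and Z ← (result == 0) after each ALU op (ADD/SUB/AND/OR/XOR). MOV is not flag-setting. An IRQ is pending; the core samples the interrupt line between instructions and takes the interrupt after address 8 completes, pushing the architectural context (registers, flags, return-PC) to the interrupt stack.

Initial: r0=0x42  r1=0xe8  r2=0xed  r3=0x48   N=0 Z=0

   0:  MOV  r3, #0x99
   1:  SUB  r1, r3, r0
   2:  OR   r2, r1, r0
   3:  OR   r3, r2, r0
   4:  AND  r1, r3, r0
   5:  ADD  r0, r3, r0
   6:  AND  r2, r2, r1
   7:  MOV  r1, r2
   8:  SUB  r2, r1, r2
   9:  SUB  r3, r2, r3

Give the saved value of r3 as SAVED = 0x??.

after  0: r0=0x42 r1=0xe8 r2=0xed r3=0x99  N=0 Z=0
after  1: r0=0x42 r1=0x57 r2=0xed r3=0x99  N=0 Z=0
after  2: r0=0x42 r1=0x57 r2=0x57 r3=0x99  N=0 Z=0
after  3: r0=0x42 r1=0x57 r2=0x57 r3=0x57  N=0 Z=0
after  4: r0=0x42 r1=0x42 r2=0x57 r3=0x57  N=0 Z=0
after  5: r0=0x99 r1=0x42 r2=0x57 r3=0x57  N=1 Z=0
after  6: r0=0x99 r1=0x42 r2=0x42 r3=0x57  N=0 Z=0
after  7: r0=0x99 r1=0x42 r2=0x42 r3=0x57  N=0 Z=0
after  8: r0=0x99 r1=0x42 r2=0x00 r3=0x57  N=0 Z=1
-- IRQ taken; context saved, return-PC = 9 --

SAVED = 0x57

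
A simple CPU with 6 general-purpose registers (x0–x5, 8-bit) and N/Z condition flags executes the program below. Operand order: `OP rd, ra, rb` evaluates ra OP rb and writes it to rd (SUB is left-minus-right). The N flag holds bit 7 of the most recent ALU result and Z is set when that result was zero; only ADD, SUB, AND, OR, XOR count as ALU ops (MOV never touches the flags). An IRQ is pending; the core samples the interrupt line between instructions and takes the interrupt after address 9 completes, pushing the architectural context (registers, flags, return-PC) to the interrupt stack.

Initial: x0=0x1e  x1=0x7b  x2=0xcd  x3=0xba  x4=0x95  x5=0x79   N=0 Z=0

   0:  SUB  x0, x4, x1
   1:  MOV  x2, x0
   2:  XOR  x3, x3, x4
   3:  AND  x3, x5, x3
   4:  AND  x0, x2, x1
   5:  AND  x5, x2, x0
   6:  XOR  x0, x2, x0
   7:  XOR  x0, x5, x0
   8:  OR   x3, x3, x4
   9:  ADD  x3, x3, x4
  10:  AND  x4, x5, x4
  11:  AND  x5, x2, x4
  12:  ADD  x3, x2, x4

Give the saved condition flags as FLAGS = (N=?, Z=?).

FLAGS = (N=0, Z=0)

after  0: x0=0x1a x1=0x7b x2=0xcd x3=0xba x4=0x95 x5=0x79  N=0 Z=0
after  1: x0=0x1a x1=0x7b x2=0x1a x3=0xba x4=0x95 x5=0x79  N=0 Z=0
after  2: x0=0x1a x1=0x7b x2=0x1a x3=0x2f x4=0x95 x5=0x79  N=0 Z=0
after  3: x0=0x1a x1=0x7b x2=0x1a x3=0x29 x4=0x95 x5=0x79  N=0 Z=0
after  4: x0=0x1a x1=0x7b x2=0x1a x3=0x29 x4=0x95 x5=0x79  N=0 Z=0
after  5: x0=0x1a x1=0x7b x2=0x1a x3=0x29 x4=0x95 x5=0x1a  N=0 Z=0
after  6: x0=0x00 x1=0x7b x2=0x1a x3=0x29 x4=0x95 x5=0x1a  N=0 Z=1
after  7: x0=0x1a x1=0x7b x2=0x1a x3=0x29 x4=0x95 x5=0x1a  N=0 Z=0
after  8: x0=0x1a x1=0x7b x2=0x1a x3=0xbd x4=0x95 x5=0x1a  N=1 Z=0
after  9: x0=0x1a x1=0x7b x2=0x1a x3=0x52 x4=0x95 x5=0x1a  N=0 Z=0
-- IRQ taken; context saved, return-PC = 10 --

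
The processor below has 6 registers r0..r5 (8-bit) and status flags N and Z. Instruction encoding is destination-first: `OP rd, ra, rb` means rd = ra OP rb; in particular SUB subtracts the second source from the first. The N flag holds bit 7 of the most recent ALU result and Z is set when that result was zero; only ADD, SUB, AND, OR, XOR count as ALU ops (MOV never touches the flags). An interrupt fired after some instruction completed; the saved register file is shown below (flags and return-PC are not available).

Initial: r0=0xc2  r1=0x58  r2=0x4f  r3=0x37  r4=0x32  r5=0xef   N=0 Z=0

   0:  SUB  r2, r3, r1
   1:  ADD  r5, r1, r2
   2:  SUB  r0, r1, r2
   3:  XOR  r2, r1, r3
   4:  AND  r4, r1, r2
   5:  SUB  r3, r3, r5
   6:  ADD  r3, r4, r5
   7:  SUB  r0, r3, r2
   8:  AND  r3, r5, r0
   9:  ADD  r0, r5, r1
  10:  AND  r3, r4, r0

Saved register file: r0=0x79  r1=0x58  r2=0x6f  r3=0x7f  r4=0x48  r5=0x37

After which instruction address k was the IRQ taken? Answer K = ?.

K = 6

after  0: r0=0xc2 r1=0x58 r2=0xdf r3=0x37 r4=0x32 r5=0xef  N=1 Z=0
after  1: r0=0xc2 r1=0x58 r2=0xdf r3=0x37 r4=0x32 r5=0x37  N=0 Z=0
after  2: r0=0x79 r1=0x58 r2=0xdf r3=0x37 r4=0x32 r5=0x37  N=0 Z=0
after  3: r0=0x79 r1=0x58 r2=0x6f r3=0x37 r4=0x32 r5=0x37  N=0 Z=0
after  4: r0=0x79 r1=0x58 r2=0x6f r3=0x37 r4=0x48 r5=0x37  N=0 Z=0
after  5: r0=0x79 r1=0x58 r2=0x6f r3=0x00 r4=0x48 r5=0x37  N=0 Z=1
after  6: r0=0x79 r1=0x58 r2=0x6f r3=0x7f r4=0x48 r5=0x37  N=0 Z=0
-- IRQ taken; context saved, return-PC = 7 --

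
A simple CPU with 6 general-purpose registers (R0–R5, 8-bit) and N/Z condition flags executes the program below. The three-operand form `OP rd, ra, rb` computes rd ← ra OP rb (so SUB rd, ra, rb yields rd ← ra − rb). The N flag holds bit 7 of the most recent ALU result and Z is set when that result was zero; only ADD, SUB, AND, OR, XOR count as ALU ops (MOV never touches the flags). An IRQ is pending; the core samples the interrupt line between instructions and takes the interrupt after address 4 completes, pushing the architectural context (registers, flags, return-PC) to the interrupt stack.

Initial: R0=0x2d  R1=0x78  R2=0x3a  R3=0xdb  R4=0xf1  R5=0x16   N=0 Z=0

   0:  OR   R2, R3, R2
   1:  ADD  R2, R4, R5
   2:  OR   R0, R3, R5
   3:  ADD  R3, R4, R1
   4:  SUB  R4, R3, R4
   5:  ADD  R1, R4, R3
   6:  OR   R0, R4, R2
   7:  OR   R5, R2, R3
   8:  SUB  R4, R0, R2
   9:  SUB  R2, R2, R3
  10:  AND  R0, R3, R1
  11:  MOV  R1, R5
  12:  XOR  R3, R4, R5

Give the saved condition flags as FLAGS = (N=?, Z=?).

FLAGS = (N=0, Z=0)

after  0: R0=0x2d R1=0x78 R2=0xfb R3=0xdb R4=0xf1 R5=0x16  N=1 Z=0
after  1: R0=0x2d R1=0x78 R2=0x07 R3=0xdb R4=0xf1 R5=0x16  N=0 Z=0
after  2: R0=0xdf R1=0x78 R2=0x07 R3=0xdb R4=0xf1 R5=0x16  N=1 Z=0
after  3: R0=0xdf R1=0x78 R2=0x07 R3=0x69 R4=0xf1 R5=0x16  N=0 Z=0
after  4: R0=0xdf R1=0x78 R2=0x07 R3=0x69 R4=0x78 R5=0x16  N=0 Z=0
-- IRQ taken; context saved, return-PC = 5 --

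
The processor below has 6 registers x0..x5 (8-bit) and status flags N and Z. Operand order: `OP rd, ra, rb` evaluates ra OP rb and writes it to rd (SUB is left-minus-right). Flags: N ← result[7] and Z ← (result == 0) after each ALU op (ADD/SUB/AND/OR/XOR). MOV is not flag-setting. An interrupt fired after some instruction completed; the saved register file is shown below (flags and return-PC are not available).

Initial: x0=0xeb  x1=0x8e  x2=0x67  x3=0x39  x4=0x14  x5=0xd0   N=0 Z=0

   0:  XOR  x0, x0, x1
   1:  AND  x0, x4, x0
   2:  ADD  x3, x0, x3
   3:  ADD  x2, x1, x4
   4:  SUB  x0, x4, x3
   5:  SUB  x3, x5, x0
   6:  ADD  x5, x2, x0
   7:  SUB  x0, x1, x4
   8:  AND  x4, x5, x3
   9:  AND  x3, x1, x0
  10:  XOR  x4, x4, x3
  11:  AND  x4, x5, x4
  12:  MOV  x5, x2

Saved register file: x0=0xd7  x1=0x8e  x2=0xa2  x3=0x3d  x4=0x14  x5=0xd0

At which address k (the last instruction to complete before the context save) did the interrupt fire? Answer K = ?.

K = 4

after  0: x0=0x65 x1=0x8e x2=0x67 x3=0x39 x4=0x14 x5=0xd0  N=0 Z=0
after  1: x0=0x04 x1=0x8e x2=0x67 x3=0x39 x4=0x14 x5=0xd0  N=0 Z=0
after  2: x0=0x04 x1=0x8e x2=0x67 x3=0x3d x4=0x14 x5=0xd0  N=0 Z=0
after  3: x0=0x04 x1=0x8e x2=0xa2 x3=0x3d x4=0x14 x5=0xd0  N=1 Z=0
after  4: x0=0xd7 x1=0x8e x2=0xa2 x3=0x3d x4=0x14 x5=0xd0  N=1 Z=0
-- IRQ taken; context saved, return-PC = 5 --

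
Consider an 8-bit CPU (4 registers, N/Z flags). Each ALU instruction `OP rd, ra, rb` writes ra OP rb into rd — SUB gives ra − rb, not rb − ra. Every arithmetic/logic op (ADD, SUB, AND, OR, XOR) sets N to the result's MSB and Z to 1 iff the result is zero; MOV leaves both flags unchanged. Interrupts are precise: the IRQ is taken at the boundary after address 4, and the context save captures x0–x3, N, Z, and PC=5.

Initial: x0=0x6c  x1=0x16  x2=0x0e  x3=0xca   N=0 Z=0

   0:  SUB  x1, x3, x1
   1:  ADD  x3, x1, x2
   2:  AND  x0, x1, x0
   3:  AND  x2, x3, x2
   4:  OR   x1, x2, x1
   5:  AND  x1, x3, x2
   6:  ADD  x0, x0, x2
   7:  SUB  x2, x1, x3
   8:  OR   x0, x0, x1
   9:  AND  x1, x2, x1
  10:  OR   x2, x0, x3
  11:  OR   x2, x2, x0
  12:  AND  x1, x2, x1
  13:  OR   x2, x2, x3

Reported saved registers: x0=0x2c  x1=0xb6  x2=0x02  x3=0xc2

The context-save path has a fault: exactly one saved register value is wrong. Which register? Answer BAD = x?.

after  0: x0=0x6c x1=0xb4 x2=0x0e x3=0xca  N=1 Z=0
after  1: x0=0x6c x1=0xb4 x2=0x0e x3=0xc2  N=1 Z=0
after  2: x0=0x24 x1=0xb4 x2=0x0e x3=0xc2  N=0 Z=0
after  3: x0=0x24 x1=0xb4 x2=0x02 x3=0xc2  N=0 Z=0
after  4: x0=0x24 x1=0xb6 x2=0x02 x3=0xc2  N=1 Z=0
-- IRQ taken; context saved, return-PC = 5 --
mismatch: x0: reported 0x2c vs actual 0x24

BAD = x0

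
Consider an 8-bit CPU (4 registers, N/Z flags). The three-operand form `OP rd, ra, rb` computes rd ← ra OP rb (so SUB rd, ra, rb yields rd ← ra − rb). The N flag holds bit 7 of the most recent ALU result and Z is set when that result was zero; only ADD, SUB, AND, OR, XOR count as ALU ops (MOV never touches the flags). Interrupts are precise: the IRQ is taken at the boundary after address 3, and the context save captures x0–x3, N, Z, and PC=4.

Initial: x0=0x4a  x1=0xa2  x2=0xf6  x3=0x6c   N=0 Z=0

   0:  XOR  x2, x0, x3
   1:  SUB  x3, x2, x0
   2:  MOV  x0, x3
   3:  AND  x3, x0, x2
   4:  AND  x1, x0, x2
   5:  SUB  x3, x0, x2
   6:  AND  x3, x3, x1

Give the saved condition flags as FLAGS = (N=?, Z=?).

FLAGS = (N=0, Z=0)

after  0: x0=0x4a x1=0xa2 x2=0x26 x3=0x6c  N=0 Z=0
after  1: x0=0x4a x1=0xa2 x2=0x26 x3=0xdc  N=1 Z=0
after  2: x0=0xdc x1=0xa2 x2=0x26 x3=0xdc  N=1 Z=0
after  3: x0=0xdc x1=0xa2 x2=0x26 x3=0x04  N=0 Z=0
-- IRQ taken; context saved, return-PC = 4 --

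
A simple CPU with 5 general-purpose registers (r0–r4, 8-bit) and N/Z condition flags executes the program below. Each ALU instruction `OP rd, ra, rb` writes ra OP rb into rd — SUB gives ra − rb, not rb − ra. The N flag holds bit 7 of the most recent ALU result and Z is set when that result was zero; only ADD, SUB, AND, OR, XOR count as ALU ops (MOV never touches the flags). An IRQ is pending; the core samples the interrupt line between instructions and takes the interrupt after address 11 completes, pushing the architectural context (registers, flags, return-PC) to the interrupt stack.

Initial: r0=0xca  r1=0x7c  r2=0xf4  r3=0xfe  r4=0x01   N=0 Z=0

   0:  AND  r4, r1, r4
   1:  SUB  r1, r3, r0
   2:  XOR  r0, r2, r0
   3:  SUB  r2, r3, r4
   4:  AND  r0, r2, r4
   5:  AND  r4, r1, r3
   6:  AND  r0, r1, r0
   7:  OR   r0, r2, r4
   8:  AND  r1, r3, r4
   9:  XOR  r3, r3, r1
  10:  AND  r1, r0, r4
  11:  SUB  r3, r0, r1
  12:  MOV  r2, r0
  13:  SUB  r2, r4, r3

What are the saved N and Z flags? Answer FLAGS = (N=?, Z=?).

FLAGS = (N=1, Z=0)

after  0: r0=0xca r1=0x7c r2=0xf4 r3=0xfe r4=0x00  N=0 Z=1
after  1: r0=0xca r1=0x34 r2=0xf4 r3=0xfe r4=0x00  N=0 Z=0
after  2: r0=0x3e r1=0x34 r2=0xf4 r3=0xfe r4=0x00  N=0 Z=0
after  3: r0=0x3e r1=0x34 r2=0xfe r3=0xfe r4=0x00  N=1 Z=0
after  4: r0=0x00 r1=0x34 r2=0xfe r3=0xfe r4=0x00  N=0 Z=1
after  5: r0=0x00 r1=0x34 r2=0xfe r3=0xfe r4=0x34  N=0 Z=0
after  6: r0=0x00 r1=0x34 r2=0xfe r3=0xfe r4=0x34  N=0 Z=1
after  7: r0=0xfe r1=0x34 r2=0xfe r3=0xfe r4=0x34  N=1 Z=0
after  8: r0=0xfe r1=0x34 r2=0xfe r3=0xfe r4=0x34  N=0 Z=0
after  9: r0=0xfe r1=0x34 r2=0xfe r3=0xca r4=0x34  N=1 Z=0
after 10: r0=0xfe r1=0x34 r2=0xfe r3=0xca r4=0x34  N=0 Z=0
after 11: r0=0xfe r1=0x34 r2=0xfe r3=0xca r4=0x34  N=1 Z=0
-- IRQ taken; context saved, return-PC = 12 --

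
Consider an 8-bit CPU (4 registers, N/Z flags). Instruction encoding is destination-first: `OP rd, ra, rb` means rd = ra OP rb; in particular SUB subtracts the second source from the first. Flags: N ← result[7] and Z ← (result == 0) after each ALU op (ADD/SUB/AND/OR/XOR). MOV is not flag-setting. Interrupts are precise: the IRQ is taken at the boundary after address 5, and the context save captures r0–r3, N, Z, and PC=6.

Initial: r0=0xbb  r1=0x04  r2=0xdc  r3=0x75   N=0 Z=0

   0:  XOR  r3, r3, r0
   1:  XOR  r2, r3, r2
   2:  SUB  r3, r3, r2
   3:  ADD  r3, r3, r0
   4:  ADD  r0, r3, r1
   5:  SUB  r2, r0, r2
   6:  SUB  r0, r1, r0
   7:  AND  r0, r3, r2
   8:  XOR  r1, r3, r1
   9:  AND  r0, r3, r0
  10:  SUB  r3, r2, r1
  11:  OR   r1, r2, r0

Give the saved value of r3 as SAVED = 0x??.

after  0: r0=0xbb r1=0x04 r2=0xdc r3=0xce  N=1 Z=0
after  1: r0=0xbb r1=0x04 r2=0x12 r3=0xce  N=0 Z=0
after  2: r0=0xbb r1=0x04 r2=0x12 r3=0xbc  N=1 Z=0
after  3: r0=0xbb r1=0x04 r2=0x12 r3=0x77  N=0 Z=0
after  4: r0=0x7b r1=0x04 r2=0x12 r3=0x77  N=0 Z=0
after  5: r0=0x7b r1=0x04 r2=0x69 r3=0x77  N=0 Z=0
-- IRQ taken; context saved, return-PC = 6 --

SAVED = 0x77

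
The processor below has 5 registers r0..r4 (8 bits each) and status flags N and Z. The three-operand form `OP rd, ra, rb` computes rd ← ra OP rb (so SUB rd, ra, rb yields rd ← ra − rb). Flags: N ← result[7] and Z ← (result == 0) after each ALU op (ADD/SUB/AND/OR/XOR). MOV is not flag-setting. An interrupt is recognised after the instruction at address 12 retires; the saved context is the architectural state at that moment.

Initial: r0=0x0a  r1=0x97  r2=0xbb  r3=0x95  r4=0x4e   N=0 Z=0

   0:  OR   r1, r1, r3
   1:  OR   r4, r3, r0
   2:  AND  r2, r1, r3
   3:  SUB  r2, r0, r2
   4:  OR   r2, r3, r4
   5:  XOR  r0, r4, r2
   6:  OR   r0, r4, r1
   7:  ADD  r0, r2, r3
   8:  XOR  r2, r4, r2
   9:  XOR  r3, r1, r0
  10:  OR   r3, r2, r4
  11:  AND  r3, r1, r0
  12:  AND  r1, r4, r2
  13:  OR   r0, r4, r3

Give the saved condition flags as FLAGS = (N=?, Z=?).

after  0: r0=0x0a r1=0x97 r2=0xbb r3=0x95 r4=0x4e  N=1 Z=0
after  1: r0=0x0a r1=0x97 r2=0xbb r3=0x95 r4=0x9f  N=1 Z=0
after  2: r0=0x0a r1=0x97 r2=0x95 r3=0x95 r4=0x9f  N=1 Z=0
after  3: r0=0x0a r1=0x97 r2=0x75 r3=0x95 r4=0x9f  N=0 Z=0
after  4: r0=0x0a r1=0x97 r2=0x9f r3=0x95 r4=0x9f  N=1 Z=0
after  5: r0=0x00 r1=0x97 r2=0x9f r3=0x95 r4=0x9f  N=0 Z=1
after  6: r0=0x9f r1=0x97 r2=0x9f r3=0x95 r4=0x9f  N=1 Z=0
after  7: r0=0x34 r1=0x97 r2=0x9f r3=0x95 r4=0x9f  N=0 Z=0
after  8: r0=0x34 r1=0x97 r2=0x00 r3=0x95 r4=0x9f  N=0 Z=1
after  9: r0=0x34 r1=0x97 r2=0x00 r3=0xa3 r4=0x9f  N=1 Z=0
after 10: r0=0x34 r1=0x97 r2=0x00 r3=0x9f r4=0x9f  N=1 Z=0
after 11: r0=0x34 r1=0x97 r2=0x00 r3=0x14 r4=0x9f  N=0 Z=0
after 12: r0=0x34 r1=0x00 r2=0x00 r3=0x14 r4=0x9f  N=0 Z=1
-- IRQ taken; context saved, return-PC = 13 --

FLAGS = (N=0, Z=1)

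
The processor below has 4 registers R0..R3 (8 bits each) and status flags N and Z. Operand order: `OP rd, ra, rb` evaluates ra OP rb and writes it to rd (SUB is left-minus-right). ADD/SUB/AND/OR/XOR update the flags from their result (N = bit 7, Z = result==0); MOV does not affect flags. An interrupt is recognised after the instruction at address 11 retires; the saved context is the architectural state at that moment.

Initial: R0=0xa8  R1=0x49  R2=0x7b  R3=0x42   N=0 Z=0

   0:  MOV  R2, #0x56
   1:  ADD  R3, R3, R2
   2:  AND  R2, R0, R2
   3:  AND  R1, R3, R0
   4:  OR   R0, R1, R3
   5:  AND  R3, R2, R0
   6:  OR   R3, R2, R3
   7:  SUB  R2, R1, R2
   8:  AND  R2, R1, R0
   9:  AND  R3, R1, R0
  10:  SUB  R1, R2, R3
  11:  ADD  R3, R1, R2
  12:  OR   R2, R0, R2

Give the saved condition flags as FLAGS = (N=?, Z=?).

FLAGS = (N=1, Z=0)

after  0: R0=0xa8 R1=0x49 R2=0x56 R3=0x42  N=0 Z=0
after  1: R0=0xa8 R1=0x49 R2=0x56 R3=0x98  N=1 Z=0
after  2: R0=0xa8 R1=0x49 R2=0x00 R3=0x98  N=0 Z=1
after  3: R0=0xa8 R1=0x88 R2=0x00 R3=0x98  N=1 Z=0
after  4: R0=0x98 R1=0x88 R2=0x00 R3=0x98  N=1 Z=0
after  5: R0=0x98 R1=0x88 R2=0x00 R3=0x00  N=0 Z=1
after  6: R0=0x98 R1=0x88 R2=0x00 R3=0x00  N=0 Z=1
after  7: R0=0x98 R1=0x88 R2=0x88 R3=0x00  N=1 Z=0
after  8: R0=0x98 R1=0x88 R2=0x88 R3=0x00  N=1 Z=0
after  9: R0=0x98 R1=0x88 R2=0x88 R3=0x88  N=1 Z=0
after 10: R0=0x98 R1=0x00 R2=0x88 R3=0x88  N=0 Z=1
after 11: R0=0x98 R1=0x00 R2=0x88 R3=0x88  N=1 Z=0
-- IRQ taken; context saved, return-PC = 12 --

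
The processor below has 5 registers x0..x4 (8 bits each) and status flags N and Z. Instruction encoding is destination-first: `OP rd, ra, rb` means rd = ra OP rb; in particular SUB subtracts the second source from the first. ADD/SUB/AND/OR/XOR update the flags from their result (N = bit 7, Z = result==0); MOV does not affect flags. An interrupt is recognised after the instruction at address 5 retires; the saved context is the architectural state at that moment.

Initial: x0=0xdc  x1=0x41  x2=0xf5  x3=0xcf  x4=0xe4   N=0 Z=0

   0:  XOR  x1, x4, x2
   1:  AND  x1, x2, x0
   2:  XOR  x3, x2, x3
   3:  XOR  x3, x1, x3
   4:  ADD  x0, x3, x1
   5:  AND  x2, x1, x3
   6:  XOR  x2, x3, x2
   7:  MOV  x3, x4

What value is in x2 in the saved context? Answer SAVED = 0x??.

SAVED = 0xc4

after  0: x0=0xdc x1=0x11 x2=0xf5 x3=0xcf x4=0xe4  N=0 Z=0
after  1: x0=0xdc x1=0xd4 x2=0xf5 x3=0xcf x4=0xe4  N=1 Z=0
after  2: x0=0xdc x1=0xd4 x2=0xf5 x3=0x3a x4=0xe4  N=0 Z=0
after  3: x0=0xdc x1=0xd4 x2=0xf5 x3=0xee x4=0xe4  N=1 Z=0
after  4: x0=0xc2 x1=0xd4 x2=0xf5 x3=0xee x4=0xe4  N=1 Z=0
after  5: x0=0xc2 x1=0xd4 x2=0xc4 x3=0xee x4=0xe4  N=1 Z=0
-- IRQ taken; context saved, return-PC = 6 --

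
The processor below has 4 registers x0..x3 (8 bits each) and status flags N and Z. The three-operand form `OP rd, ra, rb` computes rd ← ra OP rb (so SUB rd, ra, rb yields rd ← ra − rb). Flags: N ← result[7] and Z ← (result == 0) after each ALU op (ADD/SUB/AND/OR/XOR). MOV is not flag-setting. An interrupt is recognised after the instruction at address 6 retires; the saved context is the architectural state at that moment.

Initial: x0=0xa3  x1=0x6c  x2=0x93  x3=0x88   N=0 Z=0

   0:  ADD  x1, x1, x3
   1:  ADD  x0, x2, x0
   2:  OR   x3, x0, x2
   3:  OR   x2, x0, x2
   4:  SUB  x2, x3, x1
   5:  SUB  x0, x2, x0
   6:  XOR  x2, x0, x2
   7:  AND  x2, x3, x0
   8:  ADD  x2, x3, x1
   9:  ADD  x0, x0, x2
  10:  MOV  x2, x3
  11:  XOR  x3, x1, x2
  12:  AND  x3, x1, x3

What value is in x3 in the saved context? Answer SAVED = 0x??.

SAVED = 0xb7

after  0: x0=0xa3 x1=0xf4 x2=0x93 x3=0x88  N=1 Z=0
after  1: x0=0x36 x1=0xf4 x2=0x93 x3=0x88  N=0 Z=0
after  2: x0=0x36 x1=0xf4 x2=0x93 x3=0xb7  N=1 Z=0
after  3: x0=0x36 x1=0xf4 x2=0xb7 x3=0xb7  N=1 Z=0
after  4: x0=0x36 x1=0xf4 x2=0xc3 x3=0xb7  N=1 Z=0
after  5: x0=0x8d x1=0xf4 x2=0xc3 x3=0xb7  N=1 Z=0
after  6: x0=0x8d x1=0xf4 x2=0x4e x3=0xb7  N=0 Z=0
-- IRQ taken; context saved, return-PC = 7 --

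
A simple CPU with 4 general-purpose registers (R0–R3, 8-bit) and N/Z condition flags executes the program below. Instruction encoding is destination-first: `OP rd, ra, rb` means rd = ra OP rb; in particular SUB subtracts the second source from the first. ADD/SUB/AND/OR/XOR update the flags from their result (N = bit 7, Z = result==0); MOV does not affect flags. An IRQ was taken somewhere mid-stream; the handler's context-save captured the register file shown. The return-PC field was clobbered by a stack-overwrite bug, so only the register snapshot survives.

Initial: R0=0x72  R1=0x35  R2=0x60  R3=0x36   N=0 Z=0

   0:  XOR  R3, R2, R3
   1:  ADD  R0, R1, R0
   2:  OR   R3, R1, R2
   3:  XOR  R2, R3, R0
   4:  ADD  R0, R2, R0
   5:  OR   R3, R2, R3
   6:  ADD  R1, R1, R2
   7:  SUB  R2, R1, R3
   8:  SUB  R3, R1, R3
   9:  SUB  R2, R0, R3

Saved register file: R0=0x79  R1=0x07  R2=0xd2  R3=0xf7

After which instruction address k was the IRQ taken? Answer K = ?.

after  0: R0=0x72 R1=0x35 R2=0x60 R3=0x56  N=0 Z=0
after  1: R0=0xa7 R1=0x35 R2=0x60 R3=0x56  N=1 Z=0
after  2: R0=0xa7 R1=0x35 R2=0x60 R3=0x75  N=0 Z=0
after  3: R0=0xa7 R1=0x35 R2=0xd2 R3=0x75  N=1 Z=0
after  4: R0=0x79 R1=0x35 R2=0xd2 R3=0x75  N=0 Z=0
after  5: R0=0x79 R1=0x35 R2=0xd2 R3=0xf7  N=1 Z=0
after  6: R0=0x79 R1=0x07 R2=0xd2 R3=0xf7  N=0 Z=0
-- IRQ taken; context saved, return-PC = 7 --

K = 6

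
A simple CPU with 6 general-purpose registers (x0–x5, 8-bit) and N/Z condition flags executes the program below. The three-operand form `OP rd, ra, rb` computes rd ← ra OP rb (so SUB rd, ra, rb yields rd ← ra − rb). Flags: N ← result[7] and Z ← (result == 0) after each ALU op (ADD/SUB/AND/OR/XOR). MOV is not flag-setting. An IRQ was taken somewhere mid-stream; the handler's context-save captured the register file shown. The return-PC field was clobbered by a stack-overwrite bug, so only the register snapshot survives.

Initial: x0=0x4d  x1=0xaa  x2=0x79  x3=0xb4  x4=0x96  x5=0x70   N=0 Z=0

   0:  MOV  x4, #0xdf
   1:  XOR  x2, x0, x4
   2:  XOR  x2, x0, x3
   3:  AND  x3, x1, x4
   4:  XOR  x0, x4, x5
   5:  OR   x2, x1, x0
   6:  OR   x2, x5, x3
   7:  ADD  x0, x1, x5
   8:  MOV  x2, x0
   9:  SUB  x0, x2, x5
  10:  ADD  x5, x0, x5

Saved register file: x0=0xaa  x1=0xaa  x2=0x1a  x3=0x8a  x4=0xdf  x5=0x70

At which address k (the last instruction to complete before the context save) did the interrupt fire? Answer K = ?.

K = 9

after  0: x0=0x4d x1=0xaa x2=0x79 x3=0xb4 x4=0xdf x5=0x70  N=0 Z=0
after  1: x0=0x4d x1=0xaa x2=0x92 x3=0xb4 x4=0xdf x5=0x70  N=1 Z=0
after  2: x0=0x4d x1=0xaa x2=0xf9 x3=0xb4 x4=0xdf x5=0x70  N=1 Z=0
after  3: x0=0x4d x1=0xaa x2=0xf9 x3=0x8a x4=0xdf x5=0x70  N=1 Z=0
after  4: x0=0xaf x1=0xaa x2=0xf9 x3=0x8a x4=0xdf x5=0x70  N=1 Z=0
after  5: x0=0xaf x1=0xaa x2=0xaf x3=0x8a x4=0xdf x5=0x70  N=1 Z=0
after  6: x0=0xaf x1=0xaa x2=0xfa x3=0x8a x4=0xdf x5=0x70  N=1 Z=0
after  7: x0=0x1a x1=0xaa x2=0xfa x3=0x8a x4=0xdf x5=0x70  N=0 Z=0
after  8: x0=0x1a x1=0xaa x2=0x1a x3=0x8a x4=0xdf x5=0x70  N=0 Z=0
after  9: x0=0xaa x1=0xaa x2=0x1a x3=0x8a x4=0xdf x5=0x70  N=1 Z=0
-- IRQ taken; context saved, return-PC = 10 --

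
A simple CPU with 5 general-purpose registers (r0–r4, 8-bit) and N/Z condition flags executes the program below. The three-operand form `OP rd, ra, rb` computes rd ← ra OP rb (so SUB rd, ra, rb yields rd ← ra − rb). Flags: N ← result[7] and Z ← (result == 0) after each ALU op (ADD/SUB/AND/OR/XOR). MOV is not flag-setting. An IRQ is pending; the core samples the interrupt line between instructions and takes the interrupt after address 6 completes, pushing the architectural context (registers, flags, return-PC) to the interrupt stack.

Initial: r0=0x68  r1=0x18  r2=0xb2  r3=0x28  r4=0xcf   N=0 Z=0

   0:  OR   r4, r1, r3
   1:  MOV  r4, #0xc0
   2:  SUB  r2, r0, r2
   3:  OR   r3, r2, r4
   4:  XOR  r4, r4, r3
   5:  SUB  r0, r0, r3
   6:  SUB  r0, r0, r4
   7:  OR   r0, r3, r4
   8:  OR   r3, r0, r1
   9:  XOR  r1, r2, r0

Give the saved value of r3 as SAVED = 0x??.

after  0: r0=0x68 r1=0x18 r2=0xb2 r3=0x28 r4=0x38  N=0 Z=0
after  1: r0=0x68 r1=0x18 r2=0xb2 r3=0x28 r4=0xc0  N=0 Z=0
after  2: r0=0x68 r1=0x18 r2=0xb6 r3=0x28 r4=0xc0  N=1 Z=0
after  3: r0=0x68 r1=0x18 r2=0xb6 r3=0xf6 r4=0xc0  N=1 Z=0
after  4: r0=0x68 r1=0x18 r2=0xb6 r3=0xf6 r4=0x36  N=0 Z=0
after  5: r0=0x72 r1=0x18 r2=0xb6 r3=0xf6 r4=0x36  N=0 Z=0
after  6: r0=0x3c r1=0x18 r2=0xb6 r3=0xf6 r4=0x36  N=0 Z=0
-- IRQ taken; context saved, return-PC = 7 --

SAVED = 0xf6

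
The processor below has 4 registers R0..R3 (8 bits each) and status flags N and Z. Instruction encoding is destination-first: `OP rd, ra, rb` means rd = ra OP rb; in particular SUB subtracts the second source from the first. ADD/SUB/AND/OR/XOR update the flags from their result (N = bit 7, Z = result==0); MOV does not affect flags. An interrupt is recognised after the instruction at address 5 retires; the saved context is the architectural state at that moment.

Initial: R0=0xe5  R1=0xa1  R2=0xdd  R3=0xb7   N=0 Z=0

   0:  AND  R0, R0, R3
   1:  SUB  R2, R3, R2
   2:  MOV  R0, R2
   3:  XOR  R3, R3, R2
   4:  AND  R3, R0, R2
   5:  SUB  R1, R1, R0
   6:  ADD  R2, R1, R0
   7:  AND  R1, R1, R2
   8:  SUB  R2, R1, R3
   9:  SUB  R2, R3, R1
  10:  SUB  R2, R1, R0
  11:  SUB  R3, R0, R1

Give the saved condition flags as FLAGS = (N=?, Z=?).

after  0: R0=0xa5 R1=0xa1 R2=0xdd R3=0xb7  N=1 Z=0
after  1: R0=0xa5 R1=0xa1 R2=0xda R3=0xb7  N=1 Z=0
after  2: R0=0xda R1=0xa1 R2=0xda R3=0xb7  N=1 Z=0
after  3: R0=0xda R1=0xa1 R2=0xda R3=0x6d  N=0 Z=0
after  4: R0=0xda R1=0xa1 R2=0xda R3=0xda  N=1 Z=0
after  5: R0=0xda R1=0xc7 R2=0xda R3=0xda  N=1 Z=0
-- IRQ taken; context saved, return-PC = 6 --

FLAGS = (N=1, Z=0)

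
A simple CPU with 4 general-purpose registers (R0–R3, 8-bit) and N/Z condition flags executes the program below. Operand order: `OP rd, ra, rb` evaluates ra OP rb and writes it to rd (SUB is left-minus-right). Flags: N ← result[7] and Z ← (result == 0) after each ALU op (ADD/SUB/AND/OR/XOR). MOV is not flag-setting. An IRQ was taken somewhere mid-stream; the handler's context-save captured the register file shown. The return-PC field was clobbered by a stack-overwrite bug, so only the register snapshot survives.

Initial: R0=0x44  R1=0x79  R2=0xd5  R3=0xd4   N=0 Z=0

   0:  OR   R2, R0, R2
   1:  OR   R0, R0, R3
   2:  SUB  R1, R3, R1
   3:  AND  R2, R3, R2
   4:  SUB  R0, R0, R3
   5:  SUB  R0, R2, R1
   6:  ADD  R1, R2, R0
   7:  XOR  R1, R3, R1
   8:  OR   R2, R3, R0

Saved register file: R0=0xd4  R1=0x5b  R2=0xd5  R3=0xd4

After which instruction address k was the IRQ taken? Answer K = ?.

after  0: R0=0x44 R1=0x79 R2=0xd5 R3=0xd4  N=1 Z=0
after  1: R0=0xd4 R1=0x79 R2=0xd5 R3=0xd4  N=1 Z=0
after  2: R0=0xd4 R1=0x5b R2=0xd5 R3=0xd4  N=0 Z=0
-- IRQ taken; context saved, return-PC = 3 --

K = 2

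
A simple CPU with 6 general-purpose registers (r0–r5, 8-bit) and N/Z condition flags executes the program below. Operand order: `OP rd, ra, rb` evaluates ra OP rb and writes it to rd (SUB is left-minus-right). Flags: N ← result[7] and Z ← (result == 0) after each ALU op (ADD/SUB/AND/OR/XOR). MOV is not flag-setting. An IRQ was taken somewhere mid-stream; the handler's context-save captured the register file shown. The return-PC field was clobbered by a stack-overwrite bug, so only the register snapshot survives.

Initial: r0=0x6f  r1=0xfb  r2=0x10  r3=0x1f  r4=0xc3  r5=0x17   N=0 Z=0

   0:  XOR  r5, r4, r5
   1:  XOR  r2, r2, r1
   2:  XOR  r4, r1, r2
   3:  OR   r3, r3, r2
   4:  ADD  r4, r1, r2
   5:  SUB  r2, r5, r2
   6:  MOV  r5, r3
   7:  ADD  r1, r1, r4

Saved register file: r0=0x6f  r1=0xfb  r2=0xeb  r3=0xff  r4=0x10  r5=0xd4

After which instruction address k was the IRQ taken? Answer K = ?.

after  0: r0=0x6f r1=0xfb r2=0x10 r3=0x1f r4=0xc3 r5=0xd4  N=1 Z=0
after  1: r0=0x6f r1=0xfb r2=0xeb r3=0x1f r4=0xc3 r5=0xd4  N=1 Z=0
after  2: r0=0x6f r1=0xfb r2=0xeb r3=0x1f r4=0x10 r5=0xd4  N=0 Z=0
after  3: r0=0x6f r1=0xfb r2=0xeb r3=0xff r4=0x10 r5=0xd4  N=1 Z=0
-- IRQ taken; context saved, return-PC = 4 --

K = 3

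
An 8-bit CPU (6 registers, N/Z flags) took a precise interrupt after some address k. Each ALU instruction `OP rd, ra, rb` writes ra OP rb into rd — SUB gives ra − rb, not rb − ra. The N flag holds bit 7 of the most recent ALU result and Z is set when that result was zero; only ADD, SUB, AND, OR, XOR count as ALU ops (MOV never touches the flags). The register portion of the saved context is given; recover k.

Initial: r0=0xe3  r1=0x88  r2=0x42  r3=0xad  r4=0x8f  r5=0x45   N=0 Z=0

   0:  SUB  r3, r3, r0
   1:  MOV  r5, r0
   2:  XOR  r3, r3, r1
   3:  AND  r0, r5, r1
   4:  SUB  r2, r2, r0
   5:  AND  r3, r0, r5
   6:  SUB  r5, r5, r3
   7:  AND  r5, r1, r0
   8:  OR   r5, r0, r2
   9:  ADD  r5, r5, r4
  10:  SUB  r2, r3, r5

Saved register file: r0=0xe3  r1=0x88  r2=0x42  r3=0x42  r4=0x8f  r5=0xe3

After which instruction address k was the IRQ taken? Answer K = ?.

K = 2

after  0: r0=0xe3 r1=0x88 r2=0x42 r3=0xca r4=0x8f r5=0x45  N=1 Z=0
after  1: r0=0xe3 r1=0x88 r2=0x42 r3=0xca r4=0x8f r5=0xe3  N=1 Z=0
after  2: r0=0xe3 r1=0x88 r2=0x42 r3=0x42 r4=0x8f r5=0xe3  N=0 Z=0
-- IRQ taken; context saved, return-PC = 3 --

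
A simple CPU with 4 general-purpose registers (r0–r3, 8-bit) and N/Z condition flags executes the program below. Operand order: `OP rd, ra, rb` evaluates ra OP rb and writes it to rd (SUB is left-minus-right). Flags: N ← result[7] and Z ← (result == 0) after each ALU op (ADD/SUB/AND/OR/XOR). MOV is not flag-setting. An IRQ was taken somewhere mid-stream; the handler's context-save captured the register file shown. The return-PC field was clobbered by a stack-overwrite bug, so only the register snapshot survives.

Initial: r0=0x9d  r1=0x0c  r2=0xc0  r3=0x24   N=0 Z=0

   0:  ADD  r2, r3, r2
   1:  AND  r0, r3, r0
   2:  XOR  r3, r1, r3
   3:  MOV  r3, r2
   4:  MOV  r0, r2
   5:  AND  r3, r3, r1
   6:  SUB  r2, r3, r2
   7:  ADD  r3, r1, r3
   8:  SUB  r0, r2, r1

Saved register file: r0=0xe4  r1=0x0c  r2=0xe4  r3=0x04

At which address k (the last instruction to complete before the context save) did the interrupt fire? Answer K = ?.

after  0: r0=0x9d r1=0x0c r2=0xe4 r3=0x24  N=1 Z=0
after  1: r0=0x04 r1=0x0c r2=0xe4 r3=0x24  N=0 Z=0
after  2: r0=0x04 r1=0x0c r2=0xe4 r3=0x28  N=0 Z=0
after  3: r0=0x04 r1=0x0c r2=0xe4 r3=0xe4  N=0 Z=0
after  4: r0=0xe4 r1=0x0c r2=0xe4 r3=0xe4  N=0 Z=0
after  5: r0=0xe4 r1=0x0c r2=0xe4 r3=0x04  N=0 Z=0
-- IRQ taken; context saved, return-PC = 6 --

K = 5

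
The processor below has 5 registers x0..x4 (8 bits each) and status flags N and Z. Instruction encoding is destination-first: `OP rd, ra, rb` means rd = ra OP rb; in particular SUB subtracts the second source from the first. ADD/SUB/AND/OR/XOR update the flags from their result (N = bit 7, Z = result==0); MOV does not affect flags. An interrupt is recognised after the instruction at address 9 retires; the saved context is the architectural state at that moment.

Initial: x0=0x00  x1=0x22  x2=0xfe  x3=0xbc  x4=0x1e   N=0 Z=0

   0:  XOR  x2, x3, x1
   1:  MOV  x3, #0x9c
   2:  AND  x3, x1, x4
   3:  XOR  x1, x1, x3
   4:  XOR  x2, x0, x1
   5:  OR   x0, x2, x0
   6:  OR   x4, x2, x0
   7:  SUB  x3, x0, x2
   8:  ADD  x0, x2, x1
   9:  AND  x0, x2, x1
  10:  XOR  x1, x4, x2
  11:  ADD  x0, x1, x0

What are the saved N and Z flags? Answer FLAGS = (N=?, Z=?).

after  0: x0=0x00 x1=0x22 x2=0x9e x3=0xbc x4=0x1e  N=1 Z=0
after  1: x0=0x00 x1=0x22 x2=0x9e x3=0x9c x4=0x1e  N=1 Z=0
after  2: x0=0x00 x1=0x22 x2=0x9e x3=0x02 x4=0x1e  N=0 Z=0
after  3: x0=0x00 x1=0x20 x2=0x9e x3=0x02 x4=0x1e  N=0 Z=0
after  4: x0=0x00 x1=0x20 x2=0x20 x3=0x02 x4=0x1e  N=0 Z=0
after  5: x0=0x20 x1=0x20 x2=0x20 x3=0x02 x4=0x1e  N=0 Z=0
after  6: x0=0x20 x1=0x20 x2=0x20 x3=0x02 x4=0x20  N=0 Z=0
after  7: x0=0x20 x1=0x20 x2=0x20 x3=0x00 x4=0x20  N=0 Z=1
after  8: x0=0x40 x1=0x20 x2=0x20 x3=0x00 x4=0x20  N=0 Z=0
after  9: x0=0x20 x1=0x20 x2=0x20 x3=0x00 x4=0x20  N=0 Z=0
-- IRQ taken; context saved, return-PC = 10 --

FLAGS = (N=0, Z=0)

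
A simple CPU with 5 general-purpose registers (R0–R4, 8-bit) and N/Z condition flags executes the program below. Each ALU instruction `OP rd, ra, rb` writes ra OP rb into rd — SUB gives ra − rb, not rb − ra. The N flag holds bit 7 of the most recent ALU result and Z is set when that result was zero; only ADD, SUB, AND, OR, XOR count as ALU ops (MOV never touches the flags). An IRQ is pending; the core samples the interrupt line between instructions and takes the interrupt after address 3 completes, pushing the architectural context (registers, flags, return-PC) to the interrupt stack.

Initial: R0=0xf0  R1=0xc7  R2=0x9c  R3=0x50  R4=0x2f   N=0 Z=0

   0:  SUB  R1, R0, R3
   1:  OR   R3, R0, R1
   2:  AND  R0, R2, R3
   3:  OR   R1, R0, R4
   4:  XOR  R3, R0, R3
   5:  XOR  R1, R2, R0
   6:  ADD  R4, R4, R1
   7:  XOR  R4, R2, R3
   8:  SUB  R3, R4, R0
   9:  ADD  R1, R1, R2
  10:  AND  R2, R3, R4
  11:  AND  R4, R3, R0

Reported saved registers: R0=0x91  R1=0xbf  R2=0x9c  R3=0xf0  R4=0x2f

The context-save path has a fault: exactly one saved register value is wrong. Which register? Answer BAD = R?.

BAD = R0

after  0: R0=0xf0 R1=0xa0 R2=0x9c R3=0x50 R4=0x2f  N=1 Z=0
after  1: R0=0xf0 R1=0xa0 R2=0x9c R3=0xf0 R4=0x2f  N=1 Z=0
after  2: R0=0x90 R1=0xa0 R2=0x9c R3=0xf0 R4=0x2f  N=1 Z=0
after  3: R0=0x90 R1=0xbf R2=0x9c R3=0xf0 R4=0x2f  N=1 Z=0
-- IRQ taken; context saved, return-PC = 4 --
mismatch: R0: reported 0x91 vs actual 0x90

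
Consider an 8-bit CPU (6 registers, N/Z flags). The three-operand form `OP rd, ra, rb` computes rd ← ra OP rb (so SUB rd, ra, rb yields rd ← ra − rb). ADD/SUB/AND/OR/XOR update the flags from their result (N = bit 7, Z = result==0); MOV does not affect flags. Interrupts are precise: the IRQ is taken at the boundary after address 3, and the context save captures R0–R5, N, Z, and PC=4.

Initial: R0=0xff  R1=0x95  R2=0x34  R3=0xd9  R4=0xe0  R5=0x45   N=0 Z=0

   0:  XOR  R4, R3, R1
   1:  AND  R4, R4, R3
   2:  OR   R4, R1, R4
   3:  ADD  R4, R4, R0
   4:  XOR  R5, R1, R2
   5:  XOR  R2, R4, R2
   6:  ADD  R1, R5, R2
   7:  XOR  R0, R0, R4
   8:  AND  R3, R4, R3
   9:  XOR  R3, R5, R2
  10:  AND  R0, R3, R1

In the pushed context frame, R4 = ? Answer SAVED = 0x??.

SAVED = 0xdc

after  0: R0=0xff R1=0x95 R2=0x34 R3=0xd9 R4=0x4c R5=0x45  N=0 Z=0
after  1: R0=0xff R1=0x95 R2=0x34 R3=0xd9 R4=0x48 R5=0x45  N=0 Z=0
after  2: R0=0xff R1=0x95 R2=0x34 R3=0xd9 R4=0xdd R5=0x45  N=1 Z=0
after  3: R0=0xff R1=0x95 R2=0x34 R3=0xd9 R4=0xdc R5=0x45  N=1 Z=0
-- IRQ taken; context saved, return-PC = 4 --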